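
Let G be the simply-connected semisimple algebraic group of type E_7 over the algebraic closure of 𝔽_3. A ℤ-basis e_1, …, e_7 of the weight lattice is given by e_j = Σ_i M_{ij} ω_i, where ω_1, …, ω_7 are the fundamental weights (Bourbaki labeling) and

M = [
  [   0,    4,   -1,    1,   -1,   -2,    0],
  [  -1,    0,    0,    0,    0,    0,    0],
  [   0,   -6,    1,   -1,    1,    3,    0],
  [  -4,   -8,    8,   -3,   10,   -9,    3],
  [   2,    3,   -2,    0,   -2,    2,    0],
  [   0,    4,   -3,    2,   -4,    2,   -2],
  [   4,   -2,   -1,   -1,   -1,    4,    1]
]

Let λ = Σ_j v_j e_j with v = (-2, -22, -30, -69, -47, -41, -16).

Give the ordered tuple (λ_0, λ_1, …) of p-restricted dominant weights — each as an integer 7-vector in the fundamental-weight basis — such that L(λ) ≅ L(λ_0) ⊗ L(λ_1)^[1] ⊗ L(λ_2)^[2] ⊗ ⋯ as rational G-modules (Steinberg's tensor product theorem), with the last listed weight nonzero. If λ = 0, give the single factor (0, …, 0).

((2, 2, 1, 2, 2, 2, 2),)

ω-coordinates c = M·v, v = (-2, -22, -30, -69, -47, -41, -16):
  c_1 = (0)·(-2) + (4)·(-22) + (-1)·(-30) + (1)·(-69) + (-1)·(-47) + (-2)·(-41) + (0)·(-16) = 2
  c_2 = (-1)·(-2) + (0)·(-22) + (0)·(-30) + (0)·(-69) + (0)·(-47) + (0)·(-41) + (0)·(-16) = 2
  c_3 = (0)·(-2) + (-6)·(-22) + (1)·(-30) + (-1)·(-69) + (1)·(-47) + (3)·(-41) + (0)·(-16) = 1
  c_4 = (-4)·(-2) + (-8)·(-22) + (8)·(-30) + (-3)·(-69) + (10)·(-47) + (-9)·(-41) + (3)·(-16) = 2
  c_5 = (2)·(-2) + (3)·(-22) + (-2)·(-30) + (0)·(-69) + (-2)·(-47) + (2)·(-41) + (0)·(-16) = 2
  c_6 = (0)·(-2) + (4)·(-22) + (-3)·(-30) + (2)·(-69) + (-4)·(-47) + (2)·(-41) + (-2)·(-16) = 2
  c_7 = (4)·(-2) + (-2)·(-22) + (-1)·(-30) + (-1)·(-69) + (-1)·(-47) + (4)·(-41) + (1)·(-16) = 2
p = 3; digits c_i = Σ_j d_{ij}·3^j, 0 ≤ d_{ij} < 3:
  c_1 = 2 = 2·3^0
  c_2 = 2 = 2·3^0
  c_3 = 1 = 1·3^0
  c_4 = 2 = 2·3^0
  c_5 = 2 = 2·3^0
  c_6 = 2 = 2·3^0
  c_7 = 2 = 2·3^0
λ_0 = (2, 2, 1, 2, 2, 2, 2)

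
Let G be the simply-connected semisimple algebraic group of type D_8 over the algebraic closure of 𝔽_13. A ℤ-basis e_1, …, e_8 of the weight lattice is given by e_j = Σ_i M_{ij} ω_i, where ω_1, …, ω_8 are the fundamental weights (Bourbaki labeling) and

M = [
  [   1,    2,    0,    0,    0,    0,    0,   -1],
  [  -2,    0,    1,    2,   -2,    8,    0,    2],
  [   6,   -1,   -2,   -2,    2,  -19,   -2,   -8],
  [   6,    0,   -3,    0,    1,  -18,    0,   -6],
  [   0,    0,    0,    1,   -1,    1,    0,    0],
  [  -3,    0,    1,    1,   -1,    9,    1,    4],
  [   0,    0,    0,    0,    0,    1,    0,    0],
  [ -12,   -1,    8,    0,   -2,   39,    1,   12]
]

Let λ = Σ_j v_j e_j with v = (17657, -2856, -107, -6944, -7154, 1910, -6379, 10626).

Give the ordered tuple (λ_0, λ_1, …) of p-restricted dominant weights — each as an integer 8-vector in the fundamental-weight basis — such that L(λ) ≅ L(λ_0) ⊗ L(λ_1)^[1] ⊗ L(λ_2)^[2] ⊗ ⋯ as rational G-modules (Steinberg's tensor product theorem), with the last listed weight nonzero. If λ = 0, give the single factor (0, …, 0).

((6, 10, 0, 11, 1, 5, 12, 8), (10, 0, 4, 9, 7, 8, 3, 3), (7, 9, 0, 5, 12, 2, 11, 0))

In the fundamental-weight basis, λ has coordinates c = M·v (v = (17657, -2856, -107, -6944, -7154, 1910, -6379, 10626)):
  c_1 = (1)·(17657) + (2)·(-2856) + (0)·(-107) + (0)·(-6944) + (0)·(-7154) + (0)·(1910) + (0)·(-6379) + (-1)·(10626) = 1319
  c_2 = (-2)·(17657) + (0)·(-2856) + (1)·(-107) + (2)·(-6944) + (-2)·(-7154) + (8)·(1910) + (0)·(-6379) + (2)·(10626) = 1531
  c_3 = (6)·(17657) + (-1)·(-2856) + (-2)·(-107) + (-2)·(-6944) + (2)·(-7154) + (-19)·(1910) + (-2)·(-6379) + (-8)·(10626) = 52
  c_4 = (6)·(17657) + (0)·(-2856) + (-3)·(-107) + (0)·(-6944) + (1)·(-7154) + (-18)·(1910) + (0)·(-6379) + (-6)·(10626) = 973
  c_5 = (0)·(17657) + (0)·(-2856) + (0)·(-107) + (1)·(-6944) + (-1)·(-7154) + (1)·(1910) + (0)·(-6379) + (0)·(10626) = 2120
  c_6 = (-3)·(17657) + (0)·(-2856) + (1)·(-107) + (1)·(-6944) + (-1)·(-7154) + (9)·(1910) + (1)·(-6379) + (4)·(10626) = 447
  c_7 = (0)·(17657) + (0)·(-2856) + (0)·(-107) + (0)·(-6944) + (0)·(-7154) + (1)·(1910) + (0)·(-6379) + (0)·(10626) = 1910
  c_8 = (-12)·(17657) + (-1)·(-2856) + (8)·(-107) + (0)·(-6944) + (-2)·(-7154) + (39)·(1910) + (1)·(-6379) + (12)·(10626) = 47
Base-13 expansion of each c_i:
  c_1 = 1319 = 6·13^0 + 10·13^1 + 7·13^2
  c_2 = 1531 = 10·13^0 + 0·13^1 + 9·13^2
  c_3 = 52 = 0·13^0 + 4·13^1
  c_4 = 973 = 11·13^0 + 9·13^1 + 5·13^2
  c_5 = 2120 = 1·13^0 + 7·13^1 + 12·13^2
  c_6 = 447 = 5·13^0 + 8·13^1 + 2·13^2
  c_7 = 1910 = 12·13^0 + 3·13^1 + 11·13^2
  c_8 = 47 = 8·13^0 + 3·13^1
Factor λ_0 = (6, 10, 0, 11, 1, 5, 12, 8)
Factor λ_1 = (10, 0, 4, 9, 7, 8, 3, 3)
Factor λ_2 = (7, 9, 0, 5, 12, 2, 11, 0)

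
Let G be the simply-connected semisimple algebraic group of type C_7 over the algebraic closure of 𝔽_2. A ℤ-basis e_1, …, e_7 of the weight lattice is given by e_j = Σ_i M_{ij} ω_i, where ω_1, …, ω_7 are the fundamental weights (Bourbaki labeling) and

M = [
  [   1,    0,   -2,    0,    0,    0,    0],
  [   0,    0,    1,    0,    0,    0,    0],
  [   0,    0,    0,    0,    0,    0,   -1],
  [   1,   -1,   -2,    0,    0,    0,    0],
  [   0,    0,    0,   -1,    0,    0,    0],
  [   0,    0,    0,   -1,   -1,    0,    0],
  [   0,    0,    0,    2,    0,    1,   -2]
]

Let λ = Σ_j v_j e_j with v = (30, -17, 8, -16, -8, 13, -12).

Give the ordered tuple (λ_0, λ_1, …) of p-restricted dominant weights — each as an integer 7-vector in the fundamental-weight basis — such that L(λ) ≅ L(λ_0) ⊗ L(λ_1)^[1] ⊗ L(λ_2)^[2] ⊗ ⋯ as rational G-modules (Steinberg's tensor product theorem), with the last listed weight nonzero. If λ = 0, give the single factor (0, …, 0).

((0, 0, 0, 1, 0, 0, 1), (1, 0, 0, 1, 0, 0, 0), (1, 0, 1, 1, 0, 0, 1), (1, 1, 1, 1, 0, 1, 0), (0, 0, 0, 1, 1, 1, 0))

Converting to the ω-basis (c_i = row i of M dotted with v = (30, -17, 8, -16, -8, 13, -12)):
  c_1 = 1·30 + (0)·(-17) + (-2)·(8) + (0)·(-16) + (0)·(-8) + 0·13 + (0)·(-12) = 14
  c_2 = 0·30 + (0)·(-17) + 1·8 + (0)·(-16) + (0)·(-8) + 0·13 + (0)·(-12) = 8
  c_3 = 0·30 + (0)·(-17) + 0·8 + (0)·(-16) + (0)·(-8) + 0·13 + (-1)·(-12) = 12
  c_4 = 1·30 + (-1)·(-17) + (-2)·(8) + (0)·(-16) + (0)·(-8) + 0·13 + (0)·(-12) = 31
  c_5 = 0·30 + (0)·(-17) + 0·8 + (-1)·(-16) + (0)·(-8) + 0·13 + (0)·(-12) = 16
  c_6 = 0·30 + (0)·(-17) + 0·8 + (-1)·(-16) + (-1)·(-8) + 0·13 + (0)·(-12) = 24
  c_7 = 0·30 + (0)·(-17) + 0·8 + (2)·(-16) + (0)·(-8) + 1·13 + (-2)·(-12) = 5
Writing each c_i in base p = 2:
  c_1 = 14 = 0·2^0 + 1·2^1 + 1·2^2 + 1·2^3
  c_2 = 8 = 0·2^0 + 0·2^1 + 0·2^2 + 1·2^3
  c_3 = 12 = 0·2^0 + 0·2^1 + 1·2^2 + 1·2^3
  c_4 = 31 = 1·2^0 + 1·2^1 + 1·2^2 + 1·2^3 + 1·2^4
  c_5 = 16 = 0·2^0 + 0·2^1 + 0·2^2 + 0·2^3 + 1·2^4
  c_6 = 24 = 0·2^0 + 0·2^1 + 0·2^2 + 1·2^3 + 1·2^4
  c_7 = 5 = 1·2^0 + 0·2^1 + 1·2^2
Factor λ_0 = (0, 0, 0, 1, 0, 0, 1)
Factor λ_1 = (1, 0, 0, 1, 0, 0, 0)
Factor λ_2 = (1, 0, 1, 1, 0, 0, 1)
Factor λ_3 = (1, 1, 1, 1, 0, 1, 0)
Factor λ_4 = (0, 0, 0, 1, 1, 1, 0)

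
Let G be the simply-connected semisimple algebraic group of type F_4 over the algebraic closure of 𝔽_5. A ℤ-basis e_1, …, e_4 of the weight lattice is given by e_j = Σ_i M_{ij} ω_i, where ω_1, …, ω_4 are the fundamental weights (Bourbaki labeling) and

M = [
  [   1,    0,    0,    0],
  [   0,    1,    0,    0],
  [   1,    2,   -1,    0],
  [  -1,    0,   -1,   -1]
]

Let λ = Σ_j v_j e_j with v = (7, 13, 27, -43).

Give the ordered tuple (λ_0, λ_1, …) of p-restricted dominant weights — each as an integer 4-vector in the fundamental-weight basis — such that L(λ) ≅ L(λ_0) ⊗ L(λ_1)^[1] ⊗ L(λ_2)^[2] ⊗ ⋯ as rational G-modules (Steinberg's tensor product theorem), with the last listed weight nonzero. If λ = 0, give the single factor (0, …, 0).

Compute c_i = Σ_j M_{ij} v_j with v = (7, 13, 27, -43):
  c_1 = 1·7 + 0·13 + 0·27 + (0)·(-43) = 7
  c_2 = 0·7 + 1·13 + 0·27 + (0)·(-43) = 13
  c_3 = 1·7 + 2·13 + (-1)·(27) + (0)·(-43) = 6
  c_4 = (-1)·(7) + 0·13 + (-1)·(27) + (-1)·(-43) = 9
Writing each c_i in base p = 5:
  c_1 = 7 = 2·5^0 + 1·5^1
  c_2 = 13 = 3·5^0 + 2·5^1
  c_3 = 6 = 1·5^0 + 1·5^1
  c_4 = 9 = 4·5^0 + 1·5^1
λ_0 = (2, 3, 1, 4)
λ_1 = (1, 2, 1, 1)

((2, 3, 1, 4), (1, 2, 1, 1))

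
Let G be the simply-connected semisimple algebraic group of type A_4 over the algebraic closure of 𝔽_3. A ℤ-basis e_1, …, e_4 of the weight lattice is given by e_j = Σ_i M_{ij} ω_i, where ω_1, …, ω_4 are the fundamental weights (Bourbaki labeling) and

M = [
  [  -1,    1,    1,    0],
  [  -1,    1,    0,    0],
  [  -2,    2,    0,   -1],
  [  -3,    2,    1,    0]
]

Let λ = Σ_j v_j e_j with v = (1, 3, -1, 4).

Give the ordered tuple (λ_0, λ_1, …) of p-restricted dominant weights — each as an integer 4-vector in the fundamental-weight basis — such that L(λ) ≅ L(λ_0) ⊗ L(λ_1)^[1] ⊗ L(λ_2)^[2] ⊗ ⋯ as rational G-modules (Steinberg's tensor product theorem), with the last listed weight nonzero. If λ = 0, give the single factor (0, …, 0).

((1, 2, 0, 2),)

Converting to the ω-basis (c_i = row i of M dotted with v = (1, 3, -1, 4)):
  c_1 = (-1)·(1) + (1)·(3) + (1)·(-1) + (0)·(4) = 1
  c_2 = (-1)·(1) + (1)·(3) + (0)·(-1) + (0)·(4) = 2
  c_3 = (-2)·(1) + (2)·(3) + (0)·(-1) + (-1)·(4) = 0
  c_4 = (-3)·(1) + (2)·(3) + (1)·(-1) + (0)·(4) = 2
p = 3; digits c_i = Σ_j d_{ij}·3^j, 0 ≤ d_{ij} < 3:
  c_1 = 1 = 1·3^0
  c_2 = 2 = 2·3^0
  c_3 = 0
  c_4 = 2 = 2·3^0
p-restricted factor λ_0 = (1, 2, 0, 2)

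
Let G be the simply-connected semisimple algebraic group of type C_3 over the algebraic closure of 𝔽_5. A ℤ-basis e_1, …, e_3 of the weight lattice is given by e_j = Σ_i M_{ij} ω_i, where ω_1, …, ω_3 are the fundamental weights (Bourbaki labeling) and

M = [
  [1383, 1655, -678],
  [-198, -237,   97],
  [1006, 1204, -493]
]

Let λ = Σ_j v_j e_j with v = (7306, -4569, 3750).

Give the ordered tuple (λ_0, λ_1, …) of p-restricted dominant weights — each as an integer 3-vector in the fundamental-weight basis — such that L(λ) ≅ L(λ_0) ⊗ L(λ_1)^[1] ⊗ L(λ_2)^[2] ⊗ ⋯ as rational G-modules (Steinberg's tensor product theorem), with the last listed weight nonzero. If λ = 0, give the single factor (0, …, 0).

In the fundamental-weight basis, λ has coordinates c = M·v (v = (7306, -4569, 3750)):
  c_1 = 1383·7306 + (1655)·(-4569) + (-678)·(3750) = 3
  c_2 = (-198)·(7306) + (-237)·(-4569) + 97·3750 = 15
  c_3 = 1006·7306 + (1204)·(-4569) + (-493)·(3750) = 10
Base-5 expansion of each c_i:
  c_1 = 3 = 3·5^0
  c_2 = 15 = 0·5^0 + 3·5^1
  c_3 = 10 = 0·5^0 + 2·5^1
p-restricted factor λ_0 = (3, 0, 0)
p-restricted factor λ_1 = (0, 3, 2)

((3, 0, 0), (0, 3, 2))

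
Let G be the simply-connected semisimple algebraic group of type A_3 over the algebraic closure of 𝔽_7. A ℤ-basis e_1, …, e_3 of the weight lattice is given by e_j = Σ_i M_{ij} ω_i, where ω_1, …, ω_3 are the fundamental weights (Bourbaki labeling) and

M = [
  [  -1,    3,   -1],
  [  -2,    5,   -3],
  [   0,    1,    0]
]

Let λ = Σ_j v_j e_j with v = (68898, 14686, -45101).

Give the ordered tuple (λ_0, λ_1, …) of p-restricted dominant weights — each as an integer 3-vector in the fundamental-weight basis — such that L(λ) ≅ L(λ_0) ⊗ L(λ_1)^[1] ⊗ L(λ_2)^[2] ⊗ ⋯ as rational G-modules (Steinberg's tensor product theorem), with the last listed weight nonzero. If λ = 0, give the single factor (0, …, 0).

((3, 6, 0), (3, 4, 5), (0, 5, 5), (3, 3, 0), (1, 1, 6), (1, 4, 0))

Change of basis e → ω: c = M·v where v = (68898, 14686, -45101):
  c_1 = -1*68898 + 3*14686 + -1*-45101 = 20261
  c_2 = -2*68898 + 5*14686 + -3*-45101 = 70937
  c_3 = 0*68898 + 1*14686 + 0*-45101 = 14686
Base-7 expansion of each c_i:
  c_1 = 20261 = 3·7^0 + 3·7^1 + 0·7^2 + 3·7^3 + 1·7^4 + 1·7^5
  c_2 = 70937 = 6·7^0 + 4·7^1 + 5·7^2 + 3·7^3 + 1·7^4 + 4·7^5
  c_3 = 14686 = 0·7^0 + 5·7^1 + 5·7^2 + 0·7^3 + 6·7^4
λ_0 = (3, 6, 0)
λ_1 = (3, 4, 5)
λ_2 = (0, 5, 5)
λ_3 = (3, 3, 0)
λ_4 = (1, 1, 6)
λ_5 = (1, 4, 0)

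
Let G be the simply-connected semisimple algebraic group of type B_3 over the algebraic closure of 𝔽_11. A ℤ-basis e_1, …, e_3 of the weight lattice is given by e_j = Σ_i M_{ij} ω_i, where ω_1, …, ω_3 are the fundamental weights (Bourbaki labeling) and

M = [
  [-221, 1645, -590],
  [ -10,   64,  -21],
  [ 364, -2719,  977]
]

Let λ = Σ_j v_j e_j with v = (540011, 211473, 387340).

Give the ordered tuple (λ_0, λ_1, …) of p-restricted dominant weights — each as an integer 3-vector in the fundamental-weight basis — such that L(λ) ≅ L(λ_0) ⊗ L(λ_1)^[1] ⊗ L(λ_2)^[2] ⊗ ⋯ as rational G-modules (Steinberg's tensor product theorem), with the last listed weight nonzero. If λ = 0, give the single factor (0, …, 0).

((10, 0, 9), (4, 2, 8))

Compute c_i = Σ_j M_{ij} v_j with v = (540011, 211473, 387340):
  c_1 = -221*540011 + 1645*211473 + -590*387340 = 54
  c_2 = -10*540011 + 64*211473 + -21*387340 = 22
  c_3 = 364*540011 + -2719*211473 + 977*387340 = 97
p = 11; digits c_i = Σ_j d_{ij}·11^j, 0 ≤ d_{ij} < 11:
  c_1 = 54 = 10·11^0 + 4·11^1
  c_2 = 22 = 0·11^0 + 2·11^1
  c_3 = 97 = 9·11^0 + 8·11^1
Factor λ_0 = (10, 0, 9)
Factor λ_1 = (4, 2, 8)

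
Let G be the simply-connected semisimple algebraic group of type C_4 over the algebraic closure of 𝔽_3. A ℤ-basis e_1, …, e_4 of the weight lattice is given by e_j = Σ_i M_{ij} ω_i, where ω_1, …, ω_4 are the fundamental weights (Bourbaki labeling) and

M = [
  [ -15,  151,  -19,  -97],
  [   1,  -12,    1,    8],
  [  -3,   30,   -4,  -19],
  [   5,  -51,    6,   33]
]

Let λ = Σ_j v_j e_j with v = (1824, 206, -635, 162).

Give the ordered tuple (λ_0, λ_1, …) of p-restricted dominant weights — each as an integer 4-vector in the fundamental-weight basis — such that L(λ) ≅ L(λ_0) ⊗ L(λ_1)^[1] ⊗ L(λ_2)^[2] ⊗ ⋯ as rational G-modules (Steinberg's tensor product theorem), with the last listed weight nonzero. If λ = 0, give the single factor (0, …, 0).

((1, 1, 2, 0), (2, 1, 2, 2), (1, 1, 0, 1), (0, 0, 0, 2), (1, 0, 2, 1))

Change of basis e → ω: c = M·v where v = (1824, 206, -635, 162):
  c_1 = -15*1824 + 151*206 + -19*-635 + -97*162 = 97
  c_2 = 1*1824 + -12*206 + 1*-635 + 8*162 = 13
  c_3 = -3*1824 + 30*206 + -4*-635 + -19*162 = 170
  c_4 = 5*1824 + -51*206 + 6*-635 + 33*162 = 150
Expand coordinatewise in base 3:
  c_1 = 97 = 1·3^0 + 2·3^1 + 1·3^2 + 0·3^3 + 1·3^4
  c_2 = 13 = 1·3^0 + 1·3^1 + 1·3^2
  c_3 = 170 = 2·3^0 + 2·3^1 + 0·3^2 + 0·3^3 + 2·3^4
  c_4 = 150 = 0·3^0 + 2·3^1 + 1·3^2 + 2·3^3 + 1·3^4
λ_0 = (1, 1, 2, 0)
λ_1 = (2, 1, 2, 2)
λ_2 = (1, 1, 0, 1)
λ_3 = (0, 0, 0, 2)
λ_4 = (1, 0, 2, 1)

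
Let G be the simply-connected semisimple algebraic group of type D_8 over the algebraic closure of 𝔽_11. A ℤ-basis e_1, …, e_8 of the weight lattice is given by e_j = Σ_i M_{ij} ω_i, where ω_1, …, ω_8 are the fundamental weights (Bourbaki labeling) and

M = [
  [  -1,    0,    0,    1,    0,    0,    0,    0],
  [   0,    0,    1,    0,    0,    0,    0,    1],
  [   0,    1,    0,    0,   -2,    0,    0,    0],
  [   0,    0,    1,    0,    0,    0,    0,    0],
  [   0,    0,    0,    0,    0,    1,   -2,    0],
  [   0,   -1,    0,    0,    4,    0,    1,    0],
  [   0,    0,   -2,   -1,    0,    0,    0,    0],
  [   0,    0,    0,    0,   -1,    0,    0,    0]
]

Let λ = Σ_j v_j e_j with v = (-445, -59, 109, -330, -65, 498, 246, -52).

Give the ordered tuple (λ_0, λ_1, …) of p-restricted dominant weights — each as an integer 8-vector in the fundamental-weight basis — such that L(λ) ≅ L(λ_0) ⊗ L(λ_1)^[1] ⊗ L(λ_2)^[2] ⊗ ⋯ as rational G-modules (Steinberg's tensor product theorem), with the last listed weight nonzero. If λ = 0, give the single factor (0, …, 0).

In the fundamental-weight basis, λ has coordinates c = M·v (v = (-445, -59, 109, -330, -65, 498, 246, -52)):
  c_1 = -1*-445 + 0*-59 + 0*109 + 1*-330 + 0*-65 + 0*498 + 0*246 + 0*-52 = 115
  c_2 = 0*-445 + 0*-59 + 1*109 + 0*-330 + 0*-65 + 0*498 + 0*246 + 1*-52 = 57
  c_3 = 0*-445 + 1*-59 + 0*109 + 0*-330 + -2*-65 + 0*498 + 0*246 + 0*-52 = 71
  c_4 = 0*-445 + 0*-59 + 1*109 + 0*-330 + 0*-65 + 0*498 + 0*246 + 0*-52 = 109
  c_5 = 0*-445 + 0*-59 + 0*109 + 0*-330 + 0*-65 + 1*498 + -2*246 + 0*-52 = 6
  c_6 = 0*-445 + -1*-59 + 0*109 + 0*-330 + 4*-65 + 0*498 + 1*246 + 0*-52 = 45
  c_7 = 0*-445 + 0*-59 + -2*109 + -1*-330 + 0*-65 + 0*498 + 0*246 + 0*-52 = 112
  c_8 = 0*-445 + 0*-59 + 0*109 + 0*-330 + -1*-65 + 0*498 + 0*246 + 0*-52 = 65
Base-11 expansion of each c_i:
  c_1 = 115 = 5·11^0 + 10·11^1
  c_2 = 57 = 2·11^0 + 5·11^1
  c_3 = 71 = 5·11^0 + 6·11^1
  c_4 = 109 = 10·11^0 + 9·11^1
  c_5 = 6 = 6·11^0
  c_6 = 45 = 1·11^0 + 4·11^1
  c_7 = 112 = 2·11^0 + 10·11^1
  c_8 = 65 = 10·11^0 + 5·11^1
Factor λ_0 = (5, 2, 5, 10, 6, 1, 2, 10)
Factor λ_1 = (10, 5, 6, 9, 0, 4, 10, 5)

((5, 2, 5, 10, 6, 1, 2, 10), (10, 5, 6, 9, 0, 4, 10, 5))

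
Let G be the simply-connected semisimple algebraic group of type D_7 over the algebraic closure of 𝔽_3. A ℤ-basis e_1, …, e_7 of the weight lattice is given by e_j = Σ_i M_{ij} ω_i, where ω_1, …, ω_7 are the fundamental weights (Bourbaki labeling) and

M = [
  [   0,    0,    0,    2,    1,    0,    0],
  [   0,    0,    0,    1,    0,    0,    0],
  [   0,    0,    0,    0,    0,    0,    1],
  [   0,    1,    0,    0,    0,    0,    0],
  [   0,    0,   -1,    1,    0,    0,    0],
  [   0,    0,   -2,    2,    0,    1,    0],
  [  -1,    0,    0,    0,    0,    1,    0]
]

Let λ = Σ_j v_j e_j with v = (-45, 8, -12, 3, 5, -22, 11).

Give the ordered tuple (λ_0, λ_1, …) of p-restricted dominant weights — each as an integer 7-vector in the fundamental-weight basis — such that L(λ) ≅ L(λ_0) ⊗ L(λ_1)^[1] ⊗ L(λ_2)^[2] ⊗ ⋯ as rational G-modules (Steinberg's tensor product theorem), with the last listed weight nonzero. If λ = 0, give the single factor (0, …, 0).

((2, 0, 2, 2, 0, 2, 2), (0, 1, 0, 2, 2, 2, 1), (1, 0, 1, 0, 1, 0, 2))

Compute c_i = Σ_j M_{ij} v_j with v = (-45, 8, -12, 3, 5, -22, 11):
  c_1 = 0*-45 + 0*8 + 0*-12 + 2*3 + 1*5 + 0*-22 + 0*11 = 11
  c_2 = 0*-45 + 0*8 + 0*-12 + 1*3 + 0*5 + 0*-22 + 0*11 = 3
  c_3 = 0*-45 + 0*8 + 0*-12 + 0*3 + 0*5 + 0*-22 + 1*11 = 11
  c_4 = 0*-45 + 1*8 + 0*-12 + 0*3 + 0*5 + 0*-22 + 0*11 = 8
  c_5 = 0*-45 + 0*8 + -1*-12 + 1*3 + 0*5 + 0*-22 + 0*11 = 15
  c_6 = 0*-45 + 0*8 + -2*-12 + 2*3 + 0*5 + 1*-22 + 0*11 = 8
  c_7 = -1*-45 + 0*8 + 0*-12 + 0*3 + 0*5 + 1*-22 + 0*11 = 23
Base-3 expansion of each c_i:
  c_1 = 11 = 2·3^0 + 0·3^1 + 1·3^2
  c_2 = 3 = 0·3^0 + 1·3^1
  c_3 = 11 = 2·3^0 + 0·3^1 + 1·3^2
  c_4 = 8 = 2·3^0 + 2·3^1
  c_5 = 15 = 0·3^0 + 2·3^1 + 1·3^2
  c_6 = 8 = 2·3^0 + 2·3^1
  c_7 = 23 = 2·3^0 + 1·3^1 + 2·3^2
Factor λ_0 = (2, 0, 2, 2, 0, 2, 2)
Factor λ_1 = (0, 1, 0, 2, 2, 2, 1)
Factor λ_2 = (1, 0, 1, 0, 1, 0, 2)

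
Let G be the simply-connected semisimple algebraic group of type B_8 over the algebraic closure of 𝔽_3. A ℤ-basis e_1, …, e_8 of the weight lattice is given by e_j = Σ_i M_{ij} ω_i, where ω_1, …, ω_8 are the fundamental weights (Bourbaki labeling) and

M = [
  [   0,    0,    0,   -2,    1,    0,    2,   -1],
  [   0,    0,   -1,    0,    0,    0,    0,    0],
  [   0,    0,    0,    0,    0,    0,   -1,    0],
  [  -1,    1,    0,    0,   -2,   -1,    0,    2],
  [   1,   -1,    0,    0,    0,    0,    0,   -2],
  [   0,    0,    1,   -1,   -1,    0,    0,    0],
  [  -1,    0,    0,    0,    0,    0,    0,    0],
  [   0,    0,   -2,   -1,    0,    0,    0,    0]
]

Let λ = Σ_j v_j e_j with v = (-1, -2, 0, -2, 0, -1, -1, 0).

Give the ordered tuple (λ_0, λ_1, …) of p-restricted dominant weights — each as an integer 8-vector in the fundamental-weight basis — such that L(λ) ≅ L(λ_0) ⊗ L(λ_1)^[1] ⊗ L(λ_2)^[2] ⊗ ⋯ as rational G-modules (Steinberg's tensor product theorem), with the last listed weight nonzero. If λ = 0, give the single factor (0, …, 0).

In the fundamental-weight basis, λ has coordinates c = M·v (v = (-1, -2, 0, -2, 0, -1, -1, 0)):
  c_1 = (0)·(-1) + (0)·(-2) + 0·0 + (-2)·(-2) + 1·0 + (0)·(-1) + (2)·(-1) + (-1)·(0) = 2
  c_2 = (0)·(-1) + (0)·(-2) + (-1)·(0) + (0)·(-2) + 0·0 + (0)·(-1) + (0)·(-1) + 0·0 = 0
  c_3 = (0)·(-1) + (0)·(-2) + 0·0 + (0)·(-2) + 0·0 + (0)·(-1) + (-1)·(-1) + 0·0 = 1
  c_4 = (-1)·(-1) + (1)·(-2) + 0·0 + (0)·(-2) + (-2)·(0) + (-1)·(-1) + (0)·(-1) + 2·0 = 0
  c_5 = (1)·(-1) + (-1)·(-2) + 0·0 + (0)·(-2) + 0·0 + (0)·(-1) + (0)·(-1) + (-2)·(0) = 1
  c_6 = (0)·(-1) + (0)·(-2) + 1·0 + (-1)·(-2) + (-1)·(0) + (0)·(-1) + (0)·(-1) + 0·0 = 2
  c_7 = (-1)·(-1) + (0)·(-2) + 0·0 + (0)·(-2) + 0·0 + (0)·(-1) + (0)·(-1) + 0·0 = 1
  c_8 = (0)·(-1) + (0)·(-2) + (-2)·(0) + (-1)·(-2) + 0·0 + (0)·(-1) + (0)·(-1) + 0·0 = 2
Writing each c_i in base p = 3:
  c_1 = 2 = 2·3^0
  c_2 = 0
  c_3 = 1 = 1·3^0
  c_4 = 0
  c_5 = 1 = 1·3^0
  c_6 = 2 = 2·3^0
  c_7 = 1 = 1·3^0
  c_8 = 2 = 2·3^0
Factor λ_0 = (2, 0, 1, 0, 1, 2, 1, 2)

((2, 0, 1, 0, 1, 2, 1, 2),)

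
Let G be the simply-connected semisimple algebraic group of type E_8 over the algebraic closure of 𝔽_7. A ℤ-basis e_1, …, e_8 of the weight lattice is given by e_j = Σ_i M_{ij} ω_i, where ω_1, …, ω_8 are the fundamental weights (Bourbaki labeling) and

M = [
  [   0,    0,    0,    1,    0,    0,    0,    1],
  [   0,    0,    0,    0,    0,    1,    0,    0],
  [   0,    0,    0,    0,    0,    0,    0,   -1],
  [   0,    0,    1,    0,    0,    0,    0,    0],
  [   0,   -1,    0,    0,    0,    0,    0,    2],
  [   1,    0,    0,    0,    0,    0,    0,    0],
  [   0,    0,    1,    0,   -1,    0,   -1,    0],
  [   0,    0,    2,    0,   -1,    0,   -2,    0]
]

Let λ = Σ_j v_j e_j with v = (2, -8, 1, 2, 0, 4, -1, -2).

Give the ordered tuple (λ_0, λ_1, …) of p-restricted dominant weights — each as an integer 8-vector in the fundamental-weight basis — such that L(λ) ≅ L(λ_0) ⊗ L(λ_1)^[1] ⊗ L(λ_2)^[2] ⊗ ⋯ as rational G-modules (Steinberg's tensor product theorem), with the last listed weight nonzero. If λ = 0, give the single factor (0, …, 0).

ω-coordinates c = M·v, v = (2, -8, 1, 2, 0, 4, -1, -2):
  c_1 = 0*2 + 0*-8 + 0*1 + 1*2 + 0*0 + 0*4 + 0*-1 + 1*-2 = 0
  c_2 = 0*2 + 0*-8 + 0*1 + 0*2 + 0*0 + 1*4 + 0*-1 + 0*-2 = 4
  c_3 = 0*2 + 0*-8 + 0*1 + 0*2 + 0*0 + 0*4 + 0*-1 + -1*-2 = 2
  c_4 = 0*2 + 0*-8 + 1*1 + 0*2 + 0*0 + 0*4 + 0*-1 + 0*-2 = 1
  c_5 = 0*2 + -1*-8 + 0*1 + 0*2 + 0*0 + 0*4 + 0*-1 + 2*-2 = 4
  c_6 = 1*2 + 0*-8 + 0*1 + 0*2 + 0*0 + 0*4 + 0*-1 + 0*-2 = 2
  c_7 = 0*2 + 0*-8 + 1*1 + 0*2 + -1*0 + 0*4 + -1*-1 + 0*-2 = 2
  c_8 = 0*2 + 0*-8 + 2*1 + 0*2 + -1*0 + 0*4 + -2*-1 + 0*-2 = 4
p = 7; digits c_i = Σ_j d_{ij}·7^j, 0 ≤ d_{ij} < 7:
  c_1 = 0
  c_2 = 4 = 4·7^0
  c_3 = 2 = 2·7^0
  c_4 = 1 = 1·7^0
  c_5 = 4 = 4·7^0
  c_6 = 2 = 2·7^0
  c_7 = 2 = 2·7^0
  c_8 = 4 = 4·7^0
λ_0 = (0, 4, 2, 1, 4, 2, 2, 4)

((0, 4, 2, 1, 4, 2, 2, 4),)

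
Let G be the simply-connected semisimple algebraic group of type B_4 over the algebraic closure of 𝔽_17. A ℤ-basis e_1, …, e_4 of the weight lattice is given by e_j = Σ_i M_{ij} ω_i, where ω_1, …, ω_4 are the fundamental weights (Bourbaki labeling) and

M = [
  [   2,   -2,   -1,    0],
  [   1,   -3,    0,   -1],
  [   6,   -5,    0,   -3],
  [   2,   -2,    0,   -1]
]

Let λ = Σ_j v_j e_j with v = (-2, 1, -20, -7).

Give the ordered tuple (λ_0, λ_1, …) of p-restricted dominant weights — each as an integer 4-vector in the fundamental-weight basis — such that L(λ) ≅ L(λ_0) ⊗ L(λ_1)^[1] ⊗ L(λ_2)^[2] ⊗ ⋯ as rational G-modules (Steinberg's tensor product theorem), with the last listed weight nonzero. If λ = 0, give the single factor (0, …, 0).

((14, 2, 4, 1),)

In the fundamental-weight basis, λ has coordinates c = M·v (v = (-2, 1, -20, -7)):
  c_1 = (2)·(-2) + (-2)·(1) + (-1)·(-20) + (0)·(-7) = 14
  c_2 = (1)·(-2) + (-3)·(1) + (0)·(-20) + (-1)·(-7) = 2
  c_3 = (6)·(-2) + (-5)·(1) + (0)·(-20) + (-3)·(-7) = 4
  c_4 = (2)·(-2) + (-2)·(1) + (0)·(-20) + (-1)·(-7) = 1
Expand coordinatewise in base 17:
  c_1 = 14 = 14·17^0
  c_2 = 2 = 2·17^0
  c_3 = 4 = 4·17^0
  c_4 = 1 = 1·17^0
λ_0 = (14, 2, 4, 1)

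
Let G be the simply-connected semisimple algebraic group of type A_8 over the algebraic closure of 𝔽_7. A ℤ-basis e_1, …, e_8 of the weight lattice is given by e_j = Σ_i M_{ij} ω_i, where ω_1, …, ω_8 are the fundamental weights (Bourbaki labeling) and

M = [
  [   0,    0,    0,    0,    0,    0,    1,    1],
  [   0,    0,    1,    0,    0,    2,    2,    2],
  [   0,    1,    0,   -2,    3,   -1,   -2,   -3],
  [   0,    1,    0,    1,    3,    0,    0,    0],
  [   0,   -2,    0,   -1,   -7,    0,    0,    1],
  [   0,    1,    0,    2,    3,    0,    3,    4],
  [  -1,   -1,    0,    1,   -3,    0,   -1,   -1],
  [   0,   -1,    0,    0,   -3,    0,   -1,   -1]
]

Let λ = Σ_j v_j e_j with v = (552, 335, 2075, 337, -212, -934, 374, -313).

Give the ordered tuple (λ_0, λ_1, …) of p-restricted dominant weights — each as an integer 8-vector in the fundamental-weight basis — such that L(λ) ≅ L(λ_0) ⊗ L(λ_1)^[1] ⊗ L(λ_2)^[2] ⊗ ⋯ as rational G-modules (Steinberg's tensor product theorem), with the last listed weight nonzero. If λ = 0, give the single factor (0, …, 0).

Converting to the ω-basis (c_i = row i of M dotted with v = (552, 335, 2075, 337, -212, -934, 374, -313)):
  c_1 = 0*552 + 0*335 + 0*2075 + 0*337 + 0*-212 + 0*-934 + 1*374 + 1*-313 = 61
  c_2 = 0*552 + 0*335 + 1*2075 + 0*337 + 0*-212 + 2*-934 + 2*374 + 2*-313 = 329
  c_3 = 0*552 + 1*335 + 0*2075 + -2*337 + 3*-212 + -1*-934 + -2*374 + -3*-313 = 150
  c_4 = 0*552 + 1*335 + 0*2075 + 1*337 + 3*-212 + 0*-934 + 0*374 + 0*-313 = 36
  c_5 = 0*552 + -2*335 + 0*2075 + -1*337 + -7*-212 + 0*-934 + 0*374 + 1*-313 = 164
  c_6 = 0*552 + 1*335 + 0*2075 + 2*337 + 3*-212 + 0*-934 + 3*374 + 4*-313 = 243
  c_7 = -1*552 + -1*335 + 0*2075 + 1*337 + -3*-212 + 0*-934 + -1*374 + -1*-313 = 25
  c_8 = 0*552 + -1*335 + 0*2075 + 0*337 + -3*-212 + 0*-934 + -1*374 + -1*-313 = 240
Expand coordinatewise in base 7:
  c_1 = 61 = 5·7^0 + 1·7^1 + 1·7^2
  c_2 = 329 = 0·7^0 + 5·7^1 + 6·7^2
  c_3 = 150 = 3·7^0 + 0·7^1 + 3·7^2
  c_4 = 36 = 1·7^0 + 5·7^1
  c_5 = 164 = 3·7^0 + 2·7^1 + 3·7^2
  c_6 = 243 = 5·7^0 + 6·7^1 + 4·7^2
  c_7 = 25 = 4·7^0 + 3·7^1
  c_8 = 240 = 2·7^0 + 6·7^1 + 4·7^2
λ_0 = (5, 0, 3, 1, 3, 5, 4, 2)
λ_1 = (1, 5, 0, 5, 2, 6, 3, 6)
λ_2 = (1, 6, 3, 0, 3, 4, 0, 4)

((5, 0, 3, 1, 3, 5, 4, 2), (1, 5, 0, 5, 2, 6, 3, 6), (1, 6, 3, 0, 3, 4, 0, 4))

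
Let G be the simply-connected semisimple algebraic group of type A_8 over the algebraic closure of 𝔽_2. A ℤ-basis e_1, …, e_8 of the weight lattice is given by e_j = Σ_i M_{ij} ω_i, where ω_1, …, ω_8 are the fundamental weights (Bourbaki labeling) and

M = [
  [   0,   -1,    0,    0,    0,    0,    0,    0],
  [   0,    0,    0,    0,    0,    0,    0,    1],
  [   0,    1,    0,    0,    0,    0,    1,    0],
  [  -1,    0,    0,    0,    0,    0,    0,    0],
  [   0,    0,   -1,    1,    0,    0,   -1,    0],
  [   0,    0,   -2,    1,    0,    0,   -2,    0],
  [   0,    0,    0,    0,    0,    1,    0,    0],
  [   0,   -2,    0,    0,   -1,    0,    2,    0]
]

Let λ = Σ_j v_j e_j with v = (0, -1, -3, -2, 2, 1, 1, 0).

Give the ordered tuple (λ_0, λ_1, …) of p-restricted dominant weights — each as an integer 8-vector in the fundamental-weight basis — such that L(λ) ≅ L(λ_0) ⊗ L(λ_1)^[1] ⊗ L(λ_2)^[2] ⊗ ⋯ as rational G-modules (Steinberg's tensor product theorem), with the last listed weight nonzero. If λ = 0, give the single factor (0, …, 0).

((1, 0, 0, 0, 0, 0, 1, 0), (0, 0, 0, 0, 0, 1, 0, 1))

Change of basis e → ω: c = M·v where v = (0, -1, -3, -2, 2, 1, 1, 0):
  c_1 = 0*0 + -1*-1 + 0*-3 + 0*-2 + 0*2 + 0*1 + 0*1 + 0*0 = 1
  c_2 = 0*0 + 0*-1 + 0*-3 + 0*-2 + 0*2 + 0*1 + 0*1 + 1*0 = 0
  c_3 = 0*0 + 1*-1 + 0*-3 + 0*-2 + 0*2 + 0*1 + 1*1 + 0*0 = 0
  c_4 = -1*0 + 0*-1 + 0*-3 + 0*-2 + 0*2 + 0*1 + 0*1 + 0*0 = 0
  c_5 = 0*0 + 0*-1 + -1*-3 + 1*-2 + 0*2 + 0*1 + -1*1 + 0*0 = 0
  c_6 = 0*0 + 0*-1 + -2*-3 + 1*-2 + 0*2 + 0*1 + -2*1 + 0*0 = 2
  c_7 = 0*0 + 0*-1 + 0*-3 + 0*-2 + 0*2 + 1*1 + 0*1 + 0*0 = 1
  c_8 = 0*0 + -2*-1 + 0*-3 + 0*-2 + -1*2 + 0*1 + 2*1 + 0*0 = 2
p = 2; digits c_i = Σ_j d_{ij}·2^j, 0 ≤ d_{ij} < 2:
  c_1 = 1 = 1·2^0
  c_2 = 0
  c_3 = 0
  c_4 = 0
  c_5 = 0
  c_6 = 2 = 0·2^0 + 1·2^1
  c_7 = 1 = 1·2^0
  c_8 = 2 = 0·2^0 + 1·2^1
Factor λ_0 = (1, 0, 0, 0, 0, 0, 1, 0)
Factor λ_1 = (0, 0, 0, 0, 0, 1, 0, 1)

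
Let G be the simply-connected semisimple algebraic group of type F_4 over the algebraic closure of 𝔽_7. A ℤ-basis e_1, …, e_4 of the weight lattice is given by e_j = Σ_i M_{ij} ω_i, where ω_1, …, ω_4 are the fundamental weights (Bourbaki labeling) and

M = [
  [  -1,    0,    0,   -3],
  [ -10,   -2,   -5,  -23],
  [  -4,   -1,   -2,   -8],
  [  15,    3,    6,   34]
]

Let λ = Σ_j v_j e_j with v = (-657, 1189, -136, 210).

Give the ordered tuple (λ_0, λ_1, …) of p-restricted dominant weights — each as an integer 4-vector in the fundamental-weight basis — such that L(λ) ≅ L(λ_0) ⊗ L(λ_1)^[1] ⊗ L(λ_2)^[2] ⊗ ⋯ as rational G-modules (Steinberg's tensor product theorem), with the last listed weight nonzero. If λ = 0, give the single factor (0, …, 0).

Compute c_i = Σ_j M_{ij} v_j with v = (-657, 1189, -136, 210):
  c_1 = -1*-657 + 0*1189 + 0*-136 + -3*210 = 27
  c_2 = -10*-657 + -2*1189 + -5*-136 + -23*210 = 42
  c_3 = -4*-657 + -1*1189 + -2*-136 + -8*210 = 31
  c_4 = 15*-657 + 3*1189 + 6*-136 + 34*210 = 36
Expand coordinatewise in base 7:
  c_1 = 27 = 6·7^0 + 3·7^1
  c_2 = 42 = 0·7^0 + 6·7^1
  c_3 = 31 = 3·7^0 + 4·7^1
  c_4 = 36 = 1·7^0 + 5·7^1
Factor λ_0 = (6, 0, 3, 1)
Factor λ_1 = (3, 6, 4, 5)

((6, 0, 3, 1), (3, 6, 4, 5))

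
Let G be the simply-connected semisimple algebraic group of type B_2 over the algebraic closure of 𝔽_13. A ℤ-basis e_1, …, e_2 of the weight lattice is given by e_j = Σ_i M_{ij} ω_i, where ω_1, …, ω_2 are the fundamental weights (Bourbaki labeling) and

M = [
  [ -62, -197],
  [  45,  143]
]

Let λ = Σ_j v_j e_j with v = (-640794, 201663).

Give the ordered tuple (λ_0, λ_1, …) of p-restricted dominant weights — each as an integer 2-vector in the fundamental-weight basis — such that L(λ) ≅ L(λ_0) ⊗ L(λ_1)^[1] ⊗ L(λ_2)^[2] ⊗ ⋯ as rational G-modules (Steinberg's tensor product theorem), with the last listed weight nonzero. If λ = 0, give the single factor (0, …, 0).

((5, 12), (7, 3), (9, 12))

Converting to the ω-basis (c_i = row i of M dotted with v = (-640794, 201663)):
  c_1 = -62*-640794 + -197*201663 = 1617
  c_2 = 45*-640794 + 143*201663 = 2079
p = 13; digits c_i = Σ_j d_{ij}·13^j, 0 ≤ d_{ij} < 13:
  c_1 = 1617 = 5·13^0 + 7·13^1 + 9·13^2
  c_2 = 2079 = 12·13^0 + 3·13^1 + 12·13^2
p-restricted factor λ_0 = (5, 12)
p-restricted factor λ_1 = (7, 3)
p-restricted factor λ_2 = (9, 12)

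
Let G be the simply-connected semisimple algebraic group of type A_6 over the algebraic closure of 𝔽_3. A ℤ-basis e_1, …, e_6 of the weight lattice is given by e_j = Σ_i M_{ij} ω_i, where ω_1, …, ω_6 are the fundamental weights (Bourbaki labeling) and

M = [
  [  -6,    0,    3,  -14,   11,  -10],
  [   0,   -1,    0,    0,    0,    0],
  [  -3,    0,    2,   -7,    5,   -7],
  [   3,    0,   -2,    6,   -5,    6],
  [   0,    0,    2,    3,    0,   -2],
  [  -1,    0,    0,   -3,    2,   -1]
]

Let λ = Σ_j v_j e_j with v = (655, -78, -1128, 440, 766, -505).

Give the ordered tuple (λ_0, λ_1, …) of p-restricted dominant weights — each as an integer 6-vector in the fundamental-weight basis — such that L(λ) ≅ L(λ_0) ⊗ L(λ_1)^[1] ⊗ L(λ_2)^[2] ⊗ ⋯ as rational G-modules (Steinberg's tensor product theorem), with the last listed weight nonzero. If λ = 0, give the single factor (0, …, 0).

In the fundamental-weight basis, λ has coordinates c = M·v (v = (655, -78, -1128, 440, 766, -505)):
  c_1 = -6*655 + 0*-78 + 3*-1128 + -14*440 + 11*766 + -10*-505 = 2
  c_2 = 0*655 + -1*-78 + 0*-1128 + 0*440 + 0*766 + 0*-505 = 78
  c_3 = -3*655 + 0*-78 + 2*-1128 + -7*440 + 5*766 + -7*-505 = 64
  c_4 = 3*655 + 0*-78 + -2*-1128 + 6*440 + -5*766 + 6*-505 = 1
  c_5 = 0*655 + 0*-78 + 2*-1128 + 3*440 + 0*766 + -2*-505 = 74
  c_6 = -1*655 + 0*-78 + 0*-1128 + -3*440 + 2*766 + -1*-505 = 62
Writing each c_i in base p = 3:
  c_1 = 2 = 2·3^0
  c_2 = 78 = 0·3^0 + 2·3^1 + 2·3^2 + 2·3^3
  c_3 = 64 = 1·3^0 + 0·3^1 + 1·3^2 + 2·3^3
  c_4 = 1 = 1·3^0
  c_5 = 74 = 2·3^0 + 0·3^1 + 2·3^2 + 2·3^3
  c_6 = 62 = 2·3^0 + 2·3^1 + 0·3^2 + 2·3^3
Factor λ_0 = (2, 0, 1, 1, 2, 2)
Factor λ_1 = (0, 2, 0, 0, 0, 2)
Factor λ_2 = (0, 2, 1, 0, 2, 0)
Factor λ_3 = (0, 2, 2, 0, 2, 2)

((2, 0, 1, 1, 2, 2), (0, 2, 0, 0, 0, 2), (0, 2, 1, 0, 2, 0), (0, 2, 2, 0, 2, 2))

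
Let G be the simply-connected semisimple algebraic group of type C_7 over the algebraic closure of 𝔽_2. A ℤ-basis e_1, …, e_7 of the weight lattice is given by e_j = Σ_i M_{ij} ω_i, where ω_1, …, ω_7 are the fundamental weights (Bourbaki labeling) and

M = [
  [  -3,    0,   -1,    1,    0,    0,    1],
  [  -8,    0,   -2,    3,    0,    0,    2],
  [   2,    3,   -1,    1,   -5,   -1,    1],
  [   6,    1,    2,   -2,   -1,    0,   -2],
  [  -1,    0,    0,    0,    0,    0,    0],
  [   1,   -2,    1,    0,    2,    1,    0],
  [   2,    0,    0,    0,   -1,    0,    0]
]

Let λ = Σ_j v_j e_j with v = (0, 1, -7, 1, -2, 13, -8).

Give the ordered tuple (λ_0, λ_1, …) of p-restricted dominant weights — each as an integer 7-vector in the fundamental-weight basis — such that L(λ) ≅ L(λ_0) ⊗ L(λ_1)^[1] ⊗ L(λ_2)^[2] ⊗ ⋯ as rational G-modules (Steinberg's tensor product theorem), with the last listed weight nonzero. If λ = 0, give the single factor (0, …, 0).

((0, 1, 0, 1, 0, 0, 0), (0, 0, 0, 1, 0, 0, 1))

Change of basis e → ω: c = M·v where v = (0, 1, -7, 1, -2, 13, -8):
  c_1 = (-3)·(0) + 0·1 + (-1)·(-7) + 1·1 + (0)·(-2) + 0·13 + (1)·(-8) = 0
  c_2 = (-8)·(0) + 0·1 + (-2)·(-7) + 3·1 + (0)·(-2) + 0·13 + (2)·(-8) = 1
  c_3 = 2·0 + 3·1 + (-1)·(-7) + 1·1 + (-5)·(-2) + (-1)·(13) + (1)·(-8) = 0
  c_4 = 6·0 + 1·1 + (2)·(-7) + (-2)·(1) + (-1)·(-2) + 0·13 + (-2)·(-8) = 3
  c_5 = (-1)·(0) + 0·1 + (0)·(-7) + 0·1 + (0)·(-2) + 0·13 + (0)·(-8) = 0
  c_6 = 1·0 + (-2)·(1) + (1)·(-7) + 0·1 + (2)·(-2) + 1·13 + (0)·(-8) = 0
  c_7 = 2·0 + 0·1 + (0)·(-7) + 0·1 + (-1)·(-2) + 0·13 + (0)·(-8) = 2
p = 2; digits c_i = Σ_j d_{ij}·2^j, 0 ≤ d_{ij} < 2:
  c_1 = 0
  c_2 = 1 = 1·2^0
  c_3 = 0
  c_4 = 3 = 1·2^0 + 1·2^1
  c_5 = 0
  c_6 = 0
  c_7 = 2 = 0·2^0 + 1·2^1
Factor λ_0 = (0, 1, 0, 1, 0, 0, 0)
Factor λ_1 = (0, 0, 0, 1, 0, 0, 1)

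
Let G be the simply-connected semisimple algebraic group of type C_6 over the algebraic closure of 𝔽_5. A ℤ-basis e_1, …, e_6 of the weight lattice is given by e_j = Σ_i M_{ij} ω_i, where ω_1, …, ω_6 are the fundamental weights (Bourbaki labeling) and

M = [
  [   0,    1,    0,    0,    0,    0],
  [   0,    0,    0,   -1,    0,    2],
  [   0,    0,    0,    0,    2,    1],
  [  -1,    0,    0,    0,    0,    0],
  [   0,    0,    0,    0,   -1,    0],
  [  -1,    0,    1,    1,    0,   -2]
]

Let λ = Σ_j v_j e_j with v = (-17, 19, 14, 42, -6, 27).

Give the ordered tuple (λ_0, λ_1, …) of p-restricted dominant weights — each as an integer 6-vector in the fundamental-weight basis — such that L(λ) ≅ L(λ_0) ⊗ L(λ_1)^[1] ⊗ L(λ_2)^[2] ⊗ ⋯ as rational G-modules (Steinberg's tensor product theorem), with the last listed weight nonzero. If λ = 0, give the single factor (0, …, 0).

Change of basis e → ω: c = M·v where v = (-17, 19, 14, 42, -6, 27):
  c_1 = (0)·(-17) + 1·19 + 0·14 + 0·42 + (0)·(-6) + 0·27 = 19
  c_2 = (0)·(-17) + 0·19 + 0·14 + (-1)·(42) + (0)·(-6) + 2·27 = 12
  c_3 = (0)·(-17) + 0·19 + 0·14 + 0·42 + (2)·(-6) + 1·27 = 15
  c_4 = (-1)·(-17) + 0·19 + 0·14 + 0·42 + (0)·(-6) + 0·27 = 17
  c_5 = (0)·(-17) + 0·19 + 0·14 + 0·42 + (-1)·(-6) + 0·27 = 6
  c_6 = (-1)·(-17) + 0·19 + 1·14 + 1·42 + (0)·(-6) + (-2)·(27) = 19
Base-5 expansion of each c_i:
  c_1 = 19 = 4·5^0 + 3·5^1
  c_2 = 12 = 2·5^0 + 2·5^1
  c_3 = 15 = 0·5^0 + 3·5^1
  c_4 = 17 = 2·5^0 + 3·5^1
  c_5 = 6 = 1·5^0 + 1·5^1
  c_6 = 19 = 4·5^0 + 3·5^1
p-restricted factor λ_0 = (4, 2, 0, 2, 1, 4)
p-restricted factor λ_1 = (3, 2, 3, 3, 1, 3)

((4, 2, 0, 2, 1, 4), (3, 2, 3, 3, 1, 3))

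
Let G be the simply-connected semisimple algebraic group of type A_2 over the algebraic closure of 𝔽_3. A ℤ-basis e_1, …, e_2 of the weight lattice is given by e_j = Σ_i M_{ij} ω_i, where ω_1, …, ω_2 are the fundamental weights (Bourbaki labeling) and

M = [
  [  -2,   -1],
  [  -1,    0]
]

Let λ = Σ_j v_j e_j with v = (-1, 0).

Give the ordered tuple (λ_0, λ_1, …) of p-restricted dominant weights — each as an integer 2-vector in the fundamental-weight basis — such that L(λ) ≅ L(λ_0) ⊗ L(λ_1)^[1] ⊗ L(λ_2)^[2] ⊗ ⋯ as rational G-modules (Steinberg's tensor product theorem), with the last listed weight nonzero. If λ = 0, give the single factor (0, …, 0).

Compute c_i = Σ_j M_{ij} v_j with v = (-1, 0):
  c_1 = (-2)·(-1) + (-1)·(0) = 2
  c_2 = (-1)·(-1) + 0·0 = 1
Expand coordinatewise in base 3:
  c_1 = 2 = 2·3^0
  c_2 = 1 = 1·3^0
p-restricted factor λ_0 = (2, 1)

((2, 1),)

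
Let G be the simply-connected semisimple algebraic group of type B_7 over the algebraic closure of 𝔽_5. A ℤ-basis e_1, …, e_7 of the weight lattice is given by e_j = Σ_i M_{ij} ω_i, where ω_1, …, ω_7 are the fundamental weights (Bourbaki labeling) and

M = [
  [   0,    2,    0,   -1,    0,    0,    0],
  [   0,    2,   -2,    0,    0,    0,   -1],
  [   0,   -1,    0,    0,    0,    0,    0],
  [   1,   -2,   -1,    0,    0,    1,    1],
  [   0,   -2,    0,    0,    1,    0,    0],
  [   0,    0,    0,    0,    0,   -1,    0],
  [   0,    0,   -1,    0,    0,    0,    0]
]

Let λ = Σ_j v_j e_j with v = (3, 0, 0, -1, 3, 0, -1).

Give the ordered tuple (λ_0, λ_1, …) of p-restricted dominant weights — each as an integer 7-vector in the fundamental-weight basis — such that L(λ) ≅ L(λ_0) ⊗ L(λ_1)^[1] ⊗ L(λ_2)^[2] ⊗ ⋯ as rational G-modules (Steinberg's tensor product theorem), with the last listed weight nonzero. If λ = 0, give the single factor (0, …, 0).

In the fundamental-weight basis, λ has coordinates c = M·v (v = (3, 0, 0, -1, 3, 0, -1)):
  c_1 = 0*3 + 2*0 + 0*0 + -1*-1 + 0*3 + 0*0 + 0*-1 = 1
  c_2 = 0*3 + 2*0 + -2*0 + 0*-1 + 0*3 + 0*0 + -1*-1 = 1
  c_3 = 0*3 + -1*0 + 0*0 + 0*-1 + 0*3 + 0*0 + 0*-1 = 0
  c_4 = 1*3 + -2*0 + -1*0 + 0*-1 + 0*3 + 1*0 + 1*-1 = 2
  c_5 = 0*3 + -2*0 + 0*0 + 0*-1 + 1*3 + 0*0 + 0*-1 = 3
  c_6 = 0*3 + 0*0 + 0*0 + 0*-1 + 0*3 + -1*0 + 0*-1 = 0
  c_7 = 0*3 + 0*0 + -1*0 + 0*-1 + 0*3 + 0*0 + 0*-1 = 0
Base-5 expansion of each c_i:
  c_1 = 1 = 1·5^0
  c_2 = 1 = 1·5^0
  c_3 = 0
  c_4 = 2 = 2·5^0
  c_5 = 3 = 3·5^0
  c_6 = 0
  c_7 = 0
p-restricted factor λ_0 = (1, 1, 0, 2, 3, 0, 0)

((1, 1, 0, 2, 3, 0, 0),)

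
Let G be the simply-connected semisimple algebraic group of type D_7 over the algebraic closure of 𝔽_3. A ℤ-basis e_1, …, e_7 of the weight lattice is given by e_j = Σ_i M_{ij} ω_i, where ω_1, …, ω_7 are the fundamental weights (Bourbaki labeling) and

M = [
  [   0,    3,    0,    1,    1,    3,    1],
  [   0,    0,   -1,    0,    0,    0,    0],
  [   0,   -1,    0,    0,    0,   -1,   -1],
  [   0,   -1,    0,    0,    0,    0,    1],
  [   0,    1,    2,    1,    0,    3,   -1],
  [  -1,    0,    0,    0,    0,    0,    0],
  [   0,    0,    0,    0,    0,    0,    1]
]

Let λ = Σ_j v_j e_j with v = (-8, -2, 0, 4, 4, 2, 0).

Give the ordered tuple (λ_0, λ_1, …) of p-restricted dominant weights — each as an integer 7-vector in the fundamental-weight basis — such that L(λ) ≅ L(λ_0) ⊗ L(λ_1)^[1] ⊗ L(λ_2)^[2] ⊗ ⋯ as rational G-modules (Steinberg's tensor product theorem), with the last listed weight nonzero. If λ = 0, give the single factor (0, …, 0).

((2, 0, 0, 2, 2, 2, 0), (2, 0, 0, 0, 2, 2, 0))

ω-coordinates c = M·v, v = (-8, -2, 0, 4, 4, 2, 0):
  c_1 = 0*-8 + 3*-2 + 0*0 + 1*4 + 1*4 + 3*2 + 1*0 = 8
  c_2 = 0*-8 + 0*-2 + -1*0 + 0*4 + 0*4 + 0*2 + 0*0 = 0
  c_3 = 0*-8 + -1*-2 + 0*0 + 0*4 + 0*4 + -1*2 + -1*0 = 0
  c_4 = 0*-8 + -1*-2 + 0*0 + 0*4 + 0*4 + 0*2 + 1*0 = 2
  c_5 = 0*-8 + 1*-2 + 2*0 + 1*4 + 0*4 + 3*2 + -1*0 = 8
  c_6 = -1*-8 + 0*-2 + 0*0 + 0*4 + 0*4 + 0*2 + 0*0 = 8
  c_7 = 0*-8 + 0*-2 + 0*0 + 0*4 + 0*4 + 0*2 + 1*0 = 0
Base-3 expansion of each c_i:
  c_1 = 8 = 2·3^0 + 2·3^1
  c_2 = 0
  c_3 = 0
  c_4 = 2 = 2·3^0
  c_5 = 8 = 2·3^0 + 2·3^1
  c_6 = 8 = 2·3^0 + 2·3^1
  c_7 = 0
λ_0 = (2, 0, 0, 2, 2, 2, 0)
λ_1 = (2, 0, 0, 0, 2, 2, 0)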